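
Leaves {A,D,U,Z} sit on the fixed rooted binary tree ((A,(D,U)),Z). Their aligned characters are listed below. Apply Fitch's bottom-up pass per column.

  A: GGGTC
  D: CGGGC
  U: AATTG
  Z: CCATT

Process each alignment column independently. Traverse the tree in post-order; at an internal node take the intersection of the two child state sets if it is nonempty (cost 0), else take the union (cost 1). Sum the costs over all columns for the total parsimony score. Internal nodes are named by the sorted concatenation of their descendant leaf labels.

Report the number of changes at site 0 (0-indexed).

2

site 0, node DU: D={C} ∪ U={A} → {A,C} (+1)
site 0, node ADU: A={G} ∪ DU={A,C} → {A,C,G} (+1)
site 0, node ADUZ: ADU={A,C,G} ∩ Z={C} → {C} (+0)
site 1, node DU: D={G} ∪ U={A} → {A,G} (+1)
site 1, node ADU: A={G} ∩ DU={A,G} → {G} (+0)
site 1, node ADUZ: ADU={G} ∪ Z={C} → {C,G} (+1)
site 2, node DU: D={G} ∪ U={T} → {G,T} (+1)
site 2, node ADU: A={G} ∩ DU={G,T} → {G} (+0)
site 2, node ADUZ: ADU={G} ∪ Z={A} → {A,G} (+1)
site 3, node DU: D={G} ∪ U={T} → {G,T} (+1)
site 3, node ADU: A={T} ∩ DU={G,T} → {T} (+0)
site 3, node ADUZ: ADU={T} ∩ Z={T} → {T} (+0)
site 4, node DU: D={C} ∪ U={G} → {C,G} (+1)
site 4, node ADU: A={C} ∩ DU={C,G} → {C} (+0)
site 4, node ADUZ: ADU={C} ∪ Z={T} → {C,T} (+1)
per-site changes: [2, 2, 2, 1, 2]; total = 9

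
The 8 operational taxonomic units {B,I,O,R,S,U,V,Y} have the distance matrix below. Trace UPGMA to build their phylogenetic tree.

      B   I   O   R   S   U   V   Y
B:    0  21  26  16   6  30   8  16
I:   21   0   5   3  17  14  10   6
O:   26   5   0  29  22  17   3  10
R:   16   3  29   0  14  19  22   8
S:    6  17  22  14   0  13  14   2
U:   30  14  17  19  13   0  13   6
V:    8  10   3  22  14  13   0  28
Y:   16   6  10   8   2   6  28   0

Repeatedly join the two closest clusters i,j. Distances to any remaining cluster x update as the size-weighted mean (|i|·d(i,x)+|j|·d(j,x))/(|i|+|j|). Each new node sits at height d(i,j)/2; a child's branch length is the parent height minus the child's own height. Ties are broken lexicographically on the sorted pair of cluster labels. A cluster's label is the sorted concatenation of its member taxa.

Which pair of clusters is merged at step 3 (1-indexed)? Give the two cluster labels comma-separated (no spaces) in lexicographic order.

O,V

step 1: merge (S,Y) at d=2; branch lengths S→1, Y→1; new cluster SY
  updated: d(B,SY)=11, d(I,SY)=23/2, d(O,SY)=16, d(R,SY)=11, d(SY,U)=19/2, d(SY,V)=21
step 2: merge (I,R) at d=3; branch lengths I→3/2, R→3/2; new cluster IR
  updated: d(B,IR)=37/2, d(IR,O)=17, d(IR,SY)=45/4, d(IR,U)=33/2, d(IR,V)=16
step 3: merge (O,V) at d=3; branch lengths O→3/2, V→3/2; new cluster OV
  updated: d(B,OV)=17, d(IR,OV)=33/2, d(OV,SY)=37/2, d(OV,U)=15
step 4: merge (SY,U) at d=19/2; branch lengths SY→15/4, U→19/4; new cluster SUY
  updated: d(B,SUY)=52/3, d(IR,SUY)=13, d(OV,SUY)=52/3
step 5: merge (IR,SUY) at d=13; branch lengths IR→5, SUY→7/4; new cluster IRSUY
  updated: d(B,IRSUY)=89/5, d(IRSUY,OV)=17
step 6: merge (B,OV) at d=17; branch lengths B→17/2, OV→7; new cluster BOV
  updated: d(BOV,IRSUY)=259/15
step 7: merge (BOV,IRSUY) at d=259/15; branch lengths BOV→2/15, IRSUY→32/15; new cluster BIORSUVY
final tree: ((B:17/2,(O:3/2,V:3/2):7):2/15,((I:3/2,R:3/2):5,((S:1,Y:1):15/4,U:19/4):7/4):32/15)
total length: 2461/60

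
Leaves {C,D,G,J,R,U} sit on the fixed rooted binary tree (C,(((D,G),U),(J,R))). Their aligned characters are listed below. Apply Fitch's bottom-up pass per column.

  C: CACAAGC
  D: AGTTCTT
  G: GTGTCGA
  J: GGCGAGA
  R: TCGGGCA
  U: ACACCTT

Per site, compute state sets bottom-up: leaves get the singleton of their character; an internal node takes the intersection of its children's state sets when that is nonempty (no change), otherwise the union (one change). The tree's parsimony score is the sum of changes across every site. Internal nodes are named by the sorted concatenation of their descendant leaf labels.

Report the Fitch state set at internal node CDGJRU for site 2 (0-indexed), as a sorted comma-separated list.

site 0, node DG: D={A} ∪ G={G} → {A,G} (+1)
site 0, node DGU: DG={A,G} ∩ U={A} → {A} (+0)
site 0, node JR: J={G} ∪ R={T} → {G,T} (+1)
site 0, node DGJRU: DGU={A} ∪ JR={G,T} → {A,G,T} (+1)
site 0, node CDGJRU: C={C} ∪ DGJRU={A,G,T} → {A,C,G,T} (+1)
site 1, node DG: D={G} ∪ G={T} → {G,T} (+1)
site 1, node DGU: DG={G,T} ∪ U={C} → {C,G,T} (+1)
site 1, node JR: J={G} ∪ R={C} → {C,G} (+1)
site 1, node DGJRU: DGU={C,G,T} ∩ JR={C,G} → {C,G} (+0)
site 1, node CDGJRU: C={A} ∪ DGJRU={C,G} → {A,C,G} (+1)
site 2, node DG: D={T} ∪ G={G} → {G,T} (+1)
site 2, node DGU: DG={G,T} ∪ U={A} → {A,G,T} (+1)
site 2, node JR: J={C} ∪ R={G} → {C,G} (+1)
site 2, node DGJRU: DGU={A,G,T} ∩ JR={C,G} → {G} (+0)
site 2, node CDGJRU: C={C} ∪ DGJRU={G} → {C,G} (+1)
site 3, node DG: D={T} ∩ G={T} → {T} (+0)
site 3, node DGU: DG={T} ∪ U={C} → {C,T} (+1)
site 3, node JR: J={G} ∩ R={G} → {G} (+0)
site 3, node DGJRU: DGU={C,T} ∪ JR={G} → {C,G,T} (+1)
site 3, node CDGJRU: C={A} ∪ DGJRU={C,G,T} → {A,C,G,T} (+1)
site 4, node DG: D={C} ∩ G={C} → {C} (+0)
site 4, node DGU: DG={C} ∩ U={C} → {C} (+0)
site 4, node JR: J={A} ∪ R={G} → {A,G} (+1)
site 4, node DGJRU: DGU={C} ∪ JR={A,G} → {A,C,G} (+1)
site 4, node CDGJRU: C={A} ∩ DGJRU={A,C,G} → {A} (+0)
site 5, node DG: D={T} ∪ G={G} → {G,T} (+1)
site 5, node DGU: DG={G,T} ∩ U={T} → {T} (+0)
site 5, node JR: J={G} ∪ R={C} → {C,G} (+1)
site 5, node DGJRU: DGU={T} ∪ JR={C,G} → {C,G,T} (+1)
site 5, node CDGJRU: C={G} ∩ DGJRU={C,G,T} → {G} (+0)
site 6, node DG: D={T} ∪ G={A} → {A,T} (+1)
site 6, node DGU: DG={A,T} ∩ U={T} → {T} (+0)
site 6, node JR: J={A} ∩ R={A} → {A} (+0)
site 6, node DGJRU: DGU={T} ∪ JR={A} → {A,T} (+1)
site 6, node CDGJRU: C={C} ∪ DGJRU={A,T} → {A,C,T} (+1)
per-site changes: [4, 4, 4, 3, 2, 3, 3]; total = 23

C,G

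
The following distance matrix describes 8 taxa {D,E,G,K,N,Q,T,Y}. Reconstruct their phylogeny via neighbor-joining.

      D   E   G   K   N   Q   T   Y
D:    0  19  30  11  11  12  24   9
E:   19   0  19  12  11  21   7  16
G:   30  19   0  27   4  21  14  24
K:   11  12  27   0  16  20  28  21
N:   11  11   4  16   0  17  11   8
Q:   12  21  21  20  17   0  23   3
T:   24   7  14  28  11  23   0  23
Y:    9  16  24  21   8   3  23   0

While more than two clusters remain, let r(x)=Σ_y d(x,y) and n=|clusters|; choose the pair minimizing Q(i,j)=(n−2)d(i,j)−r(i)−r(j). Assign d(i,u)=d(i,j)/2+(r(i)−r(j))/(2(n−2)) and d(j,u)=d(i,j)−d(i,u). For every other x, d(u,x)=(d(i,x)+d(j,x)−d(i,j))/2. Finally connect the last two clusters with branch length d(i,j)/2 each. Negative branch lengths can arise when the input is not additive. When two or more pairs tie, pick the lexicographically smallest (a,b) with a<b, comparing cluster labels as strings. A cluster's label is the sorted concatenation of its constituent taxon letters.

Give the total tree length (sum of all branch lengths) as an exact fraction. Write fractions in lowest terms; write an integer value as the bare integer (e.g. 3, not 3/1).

377/8

1. join Q+Y (d=3, Q=-203) ⇒ QY; edges |Q|=31/12, |Y|=5/12
  updated: d(D,QY)=9, d(E,QY)=17, d(G,QY)=21, d(K,QY)=19, d(N,QY)=11, d(QY,T)=43/2
2. join D+K (d=11, Q=-162) ⇒ DK; edges |D|=23/5, |K|=32/5
  updated: d(DK,E)=10, d(DK,G)=23, d(DK,N)=8, d(DK,QY)=17/2, d(DK,T)=41/2
3. join DK+QY (d=17/2, Q=-115) ⇒ DKQY; edges |DK|=25/8, |QY|=43/8
  updated: d(DKQY,E)=37/4, d(DKQY,G)=71/4, d(DKQY,N)=21/4, d(DKQY,T)=67/4
4. join E+T (d=7, Q=-74) ⇒ ET; edges |E|=37/12, |T|=47/12
  updated: d(DKQY,ET)=19/2, d(ET,G)=13, d(ET,N)=15/2
5. join DKQY+ET (d=19/2, Q=-87/2) ⇒ DEKQTY; edges |DKQY|=43/8, |ET|=33/8
  updated: d(DEKQTY,G)=85/8, d(DEKQTY,N)=13/8
6. join DEKQTY+G (d=85/8, Q=-65/4) ⇒ DEGKQTY; edges |DEKQTY|=33/8, |G|=13/2
  updated: d(DEGKQTY,N)=-5/2
7. join DEGKQTY+N (d=-5/2) ⇒ DEGKNQTY; edges |DEGKQTY|=-5/4, |N|=-5/4
final tree: (((((D:23/5,K:32/5):25/8,(Q:31/12,Y:5/12):43/8):43/8,(E:37/12,T:47/12):33/8):33/8,G:13/2):-5/4,N:-5/4)
total length: 377/8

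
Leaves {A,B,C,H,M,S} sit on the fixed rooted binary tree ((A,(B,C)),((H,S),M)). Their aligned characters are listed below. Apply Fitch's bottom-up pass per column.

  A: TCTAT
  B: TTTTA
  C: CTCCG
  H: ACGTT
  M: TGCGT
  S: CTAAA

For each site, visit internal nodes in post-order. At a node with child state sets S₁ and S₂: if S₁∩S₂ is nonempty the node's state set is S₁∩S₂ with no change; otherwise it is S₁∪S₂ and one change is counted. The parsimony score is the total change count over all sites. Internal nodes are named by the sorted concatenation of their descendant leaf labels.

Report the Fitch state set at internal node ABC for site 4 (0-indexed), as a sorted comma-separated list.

A,G,T

site 0, node BC: B={T} ∪ C={C} → {C,T} (+1)
site 0, node ABC: A={T} ∩ BC={C,T} → {T} (+0)
site 0, node HS: H={A} ∪ S={C} → {A,C} (+1)
site 0, node HMS: HS={A,C} ∪ M={T} → {A,C,T} (+1)
site 0, node ABCHMS: ABC={T} ∩ HMS={A,C,T} → {T} (+0)
site 1, node BC: B={T} ∩ C={T} → {T} (+0)
site 1, node ABC: A={C} ∪ BC={T} → {C,T} (+1)
site 1, node HS: H={C} ∪ S={T} → {C,T} (+1)
site 1, node HMS: HS={C,T} ∪ M={G} → {C,G,T} (+1)
site 1, node ABCHMS: ABC={C,T} ∩ HMS={C,G,T} → {C,T} (+0)
site 2, node BC: B={T} ∪ C={C} → {C,T} (+1)
site 2, node ABC: A={T} ∩ BC={C,T} → {T} (+0)
site 2, node HS: H={G} ∪ S={A} → {A,G} (+1)
site 2, node HMS: HS={A,G} ∪ M={C} → {A,C,G} (+1)
site 2, node ABCHMS: ABC={T} ∪ HMS={A,C,G} → {A,C,G,T} (+1)
site 3, node BC: B={T} ∪ C={C} → {C,T} (+1)
site 3, node ABC: A={A} ∪ BC={C,T} → {A,C,T} (+1)
site 3, node HS: H={T} ∪ S={A} → {A,T} (+1)
site 3, node HMS: HS={A,T} ∪ M={G} → {A,G,T} (+1)
site 3, node ABCHMS: ABC={A,C,T} ∩ HMS={A,G,T} → {A,T} (+0)
site 4, node BC: B={A} ∪ C={G} → {A,G} (+1)
site 4, node ABC: A={T} ∪ BC={A,G} → {A,G,T} (+1)
site 4, node HS: H={T} ∪ S={A} → {A,T} (+1)
site 4, node HMS: HS={A,T} ∩ M={T} → {T} (+0)
site 4, node ABCHMS: ABC={A,G,T} ∩ HMS={T} → {T} (+0)
per-site changes: [3, 3, 4, 4, 3]; total = 17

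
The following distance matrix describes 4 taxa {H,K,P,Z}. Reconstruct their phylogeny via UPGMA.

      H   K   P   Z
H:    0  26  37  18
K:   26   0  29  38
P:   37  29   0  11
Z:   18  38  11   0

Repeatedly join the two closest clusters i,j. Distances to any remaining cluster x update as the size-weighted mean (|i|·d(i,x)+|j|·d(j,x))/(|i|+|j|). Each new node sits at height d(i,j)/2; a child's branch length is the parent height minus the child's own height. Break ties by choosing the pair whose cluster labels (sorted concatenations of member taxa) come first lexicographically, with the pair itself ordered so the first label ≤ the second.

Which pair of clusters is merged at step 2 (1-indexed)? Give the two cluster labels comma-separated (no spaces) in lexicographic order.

step 1: merge (P,Z) at d=11; branch lengths P→11/2, Z→11/2; new cluster PZ
  updated: d(H,PZ)=55/2, d(K,PZ)=67/2
step 2: merge (H,K) at d=26; branch lengths H→13, K→13; new cluster HK
  updated: d(HK,PZ)=61/2
step 3: merge (HK,PZ) at d=61/2; branch lengths HK→9/4, PZ→39/4; new cluster HKPZ
final tree: ((H:13,K:13):9/4,(P:11/2,Z:11/2):39/4)
total length: 49

H,K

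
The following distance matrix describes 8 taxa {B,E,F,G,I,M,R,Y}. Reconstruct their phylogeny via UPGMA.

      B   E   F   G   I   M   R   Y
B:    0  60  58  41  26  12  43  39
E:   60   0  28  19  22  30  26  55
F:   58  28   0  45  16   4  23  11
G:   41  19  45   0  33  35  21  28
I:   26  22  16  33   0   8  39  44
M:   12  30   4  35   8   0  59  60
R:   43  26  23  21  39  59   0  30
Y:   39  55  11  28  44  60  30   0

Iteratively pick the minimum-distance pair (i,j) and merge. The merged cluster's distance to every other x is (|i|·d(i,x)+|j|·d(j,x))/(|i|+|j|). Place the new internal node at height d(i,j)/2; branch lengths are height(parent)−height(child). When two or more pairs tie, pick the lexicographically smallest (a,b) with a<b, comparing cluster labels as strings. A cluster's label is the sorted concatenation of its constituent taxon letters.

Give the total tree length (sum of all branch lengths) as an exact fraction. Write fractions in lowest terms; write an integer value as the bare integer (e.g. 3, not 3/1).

307/3

iteration 1: select F,M (d=4); attach at lengths (2, 2); label the merged cluster FM
  updated: d(B,FM)=35, d(E,FM)=29, d(FM,G)=40, d(FM,I)=12, d(FM,R)=41, d(FM,Y)=71/2
iteration 2: select FM,I (d=12); attach at lengths (4, 6); label the merged cluster FIM
  updated: d(B,FIM)=32, d(E,FIM)=80/3, d(FIM,G)=113/3, d(FIM,R)=121/3, d(FIM,Y)=115/3
iteration 3: select E,G (d=19); attach at lengths (19/2, 19/2); label the merged cluster EG
  updated: d(B,EG)=101/2, d(EG,FIM)=193/6, d(EG,R)=47/2, d(EG,Y)=83/2
iteration 4: select EG,R (d=47/2); attach at lengths (9/4, 47/4); label the merged cluster EGR
  updated: d(B,EGR)=48, d(EGR,FIM)=314/9, d(EGR,Y)=113/3
iteration 5: select B,FIM (d=32); attach at lengths (16, 10); label the merged cluster BFIM
  updated: d(BFIM,EGR)=229/6, d(BFIM,Y)=77/2
iteration 6: select EGR,Y (d=113/3); attach at lengths (85/12, 113/6); label the merged cluster EGRY
  updated: d(BFIM,EGRY)=153/4
iteration 7: select BFIM,EGRY (d=153/4); attach at lengths (25/8, 7/24); label the merged cluster BEFGIMRY
final tree: ((B:16,((F:2,M:2):4,I:6):10):25/8,(((E:19/2,G:19/2):9/4,R:47/4):85/12,Y:113/6):7/24)
total length: 307/3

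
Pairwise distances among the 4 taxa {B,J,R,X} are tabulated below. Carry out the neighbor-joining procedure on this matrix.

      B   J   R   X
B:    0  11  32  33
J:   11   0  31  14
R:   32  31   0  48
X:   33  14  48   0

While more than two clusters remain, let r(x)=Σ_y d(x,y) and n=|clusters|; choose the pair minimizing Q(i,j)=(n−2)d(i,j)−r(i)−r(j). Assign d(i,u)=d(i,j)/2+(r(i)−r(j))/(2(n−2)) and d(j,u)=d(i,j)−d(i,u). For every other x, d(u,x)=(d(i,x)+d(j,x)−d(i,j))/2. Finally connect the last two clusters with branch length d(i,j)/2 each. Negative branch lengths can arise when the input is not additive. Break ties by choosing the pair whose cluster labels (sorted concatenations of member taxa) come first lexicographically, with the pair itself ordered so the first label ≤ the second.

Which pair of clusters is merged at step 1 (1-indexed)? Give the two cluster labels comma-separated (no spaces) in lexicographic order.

iteration 1: select B,R (d=32, Q=-123); attach at lengths (29/4, 99/4); label the merged cluster BR
  updated: d(BR,J)=5, d(BR,X)=49/2
iteration 2: select BR,J (d=5, Q=-87/2); attach at lengths (31/4, -11/4); label the merged cluster BJR
  updated: d(BJR,X)=67/4
iteration 3: select BJR,X (d=67/4); attach at lengths (67/8, 67/8); label the merged cluster BJRX
final tree: (((B:29/4,R:99/4):31/4,J:-11/4):67/8,X:67/8)
total length: 215/4

B,R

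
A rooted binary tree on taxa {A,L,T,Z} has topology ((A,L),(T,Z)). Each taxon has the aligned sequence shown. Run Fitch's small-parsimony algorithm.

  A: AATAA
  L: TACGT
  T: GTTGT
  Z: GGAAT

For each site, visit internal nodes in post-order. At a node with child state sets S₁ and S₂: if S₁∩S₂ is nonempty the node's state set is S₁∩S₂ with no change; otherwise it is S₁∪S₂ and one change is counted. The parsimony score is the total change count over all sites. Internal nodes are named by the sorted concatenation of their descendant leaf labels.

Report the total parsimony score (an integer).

9

AL@0: {A} ∪ {T} = {A,T} (union, +1)
TZ@0: {G} ∩ {G} = {G} (intersection, +0)
ALTZ@0: {A,T} ∪ {G} = {A,G,T} (union, +1)
AL@1: {A} ∩ {A} = {A} (intersection, +0)
TZ@1: {T} ∪ {G} = {G,T} (union, +1)
ALTZ@1: {A} ∪ {G,T} = {A,G,T} (union, +1)
AL@2: {T} ∪ {C} = {C,T} (union, +1)
TZ@2: {T} ∪ {A} = {A,T} (union, +1)
ALTZ@2: {C,T} ∩ {A,T} = {T} (intersection, +0)
AL@3: {A} ∪ {G} = {A,G} (union, +1)
TZ@3: {G} ∪ {A} = {A,G} (union, +1)
ALTZ@3: {A,G} ∩ {A,G} = {A,G} (intersection, +0)
AL@4: {A} ∪ {T} = {A,T} (union, +1)
TZ@4: {T} ∩ {T} = {T} (intersection, +0)
ALTZ@4: {A,T} ∩ {T} = {T} (intersection, +0)
per-site changes: [2, 2, 2, 2, 1]; total = 9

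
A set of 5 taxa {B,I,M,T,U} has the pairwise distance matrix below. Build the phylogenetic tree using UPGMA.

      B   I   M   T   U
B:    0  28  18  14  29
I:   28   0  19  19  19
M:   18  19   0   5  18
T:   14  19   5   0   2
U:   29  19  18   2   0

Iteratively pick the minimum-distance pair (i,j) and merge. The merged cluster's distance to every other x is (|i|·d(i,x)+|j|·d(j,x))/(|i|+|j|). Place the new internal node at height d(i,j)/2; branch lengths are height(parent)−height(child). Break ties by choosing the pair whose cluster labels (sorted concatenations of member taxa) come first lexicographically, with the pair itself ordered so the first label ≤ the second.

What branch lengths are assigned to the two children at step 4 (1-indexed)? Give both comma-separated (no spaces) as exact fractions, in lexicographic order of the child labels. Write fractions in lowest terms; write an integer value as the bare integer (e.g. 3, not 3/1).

89/8,13/8

1. join T+U (d=2) ⇒ TU; edges |T|=1, |U|=1
  updated: d(B,TU)=43/2, d(I,TU)=19, d(M,TU)=23/2
2. join M+TU (d=23/2) ⇒ MTU; edges |M|=23/4, |TU|=19/4
  updated: d(B,MTU)=61/3, d(I,MTU)=19
3. join I+MTU (d=19) ⇒ IMTU; edges |I|=19/2, |MTU|=15/4
  updated: d(B,IMTU)=89/4
4. join B+IMTU (d=89/4) ⇒ BIMTU; edges |B|=89/8, |IMTU|=13/8
final tree: (B:89/8,(I:19/2,(M:23/4,(T:1,U:1):19/4):15/4):13/8)
total length: 77/2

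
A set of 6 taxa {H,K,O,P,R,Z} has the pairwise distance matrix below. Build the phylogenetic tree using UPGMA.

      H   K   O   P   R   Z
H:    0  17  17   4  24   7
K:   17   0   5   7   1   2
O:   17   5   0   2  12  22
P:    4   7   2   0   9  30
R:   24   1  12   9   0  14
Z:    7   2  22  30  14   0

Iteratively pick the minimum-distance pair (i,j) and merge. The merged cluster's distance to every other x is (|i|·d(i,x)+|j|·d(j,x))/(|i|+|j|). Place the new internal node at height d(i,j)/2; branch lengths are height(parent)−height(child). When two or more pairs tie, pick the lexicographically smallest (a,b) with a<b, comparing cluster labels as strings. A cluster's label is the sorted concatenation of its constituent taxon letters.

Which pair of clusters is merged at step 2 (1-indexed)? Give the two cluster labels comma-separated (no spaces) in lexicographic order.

step 1: merge (K,R) at d=1; branch lengths K→1/2, R→1/2; new cluster KR
  updated: d(H,KR)=41/2, d(KR,O)=17/2, d(KR,P)=8, d(KR,Z)=8
step 2: merge (O,P) at d=2; branch lengths O→1, P→1; new cluster OP
  updated: d(H,OP)=21/2, d(KR,OP)=33/4, d(OP,Z)=26
step 3: merge (H,Z) at d=7; branch lengths H→7/2, Z→7/2; new cluster HZ
  updated: d(HZ,KR)=57/4, d(HZ,OP)=73/4
step 4: merge (KR,OP) at d=33/4; branch lengths KR→29/8, OP→25/8; new cluster KOPR
  updated: d(HZ,KOPR)=65/4
step 5: merge (HZ,KOPR) at d=65/4; branch lengths HZ→37/8, KOPR→4; new cluster HKOPRZ
final tree: ((H:7/2,Z:7/2):37/8,((K:1/2,R:1/2):29/8,(O:1,P:1):25/8):4)
total length: 203/8

O,P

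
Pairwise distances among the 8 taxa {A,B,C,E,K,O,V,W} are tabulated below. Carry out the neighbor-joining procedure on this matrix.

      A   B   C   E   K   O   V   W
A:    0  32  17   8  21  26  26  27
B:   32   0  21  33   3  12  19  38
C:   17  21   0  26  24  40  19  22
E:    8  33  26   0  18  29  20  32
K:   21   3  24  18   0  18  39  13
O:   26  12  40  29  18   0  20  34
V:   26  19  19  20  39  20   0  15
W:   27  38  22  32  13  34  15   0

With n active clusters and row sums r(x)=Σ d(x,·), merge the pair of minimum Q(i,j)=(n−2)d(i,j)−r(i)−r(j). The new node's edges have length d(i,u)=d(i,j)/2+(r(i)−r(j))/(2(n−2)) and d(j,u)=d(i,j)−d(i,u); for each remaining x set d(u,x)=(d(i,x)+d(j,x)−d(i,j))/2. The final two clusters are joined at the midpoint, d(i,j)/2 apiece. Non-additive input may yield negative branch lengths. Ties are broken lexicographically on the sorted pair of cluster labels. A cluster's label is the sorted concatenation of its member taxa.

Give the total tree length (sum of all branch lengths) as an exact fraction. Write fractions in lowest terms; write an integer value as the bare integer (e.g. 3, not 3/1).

iteration 1: select B,K (d=3, Q=-276); attach at lengths (10/3, -1/3); label the merged cluster BK
  updated: d(A,BK)=25, d(BK,C)=21, d(BK,E)=24, d(BK,O)=27/2, d(BK,V)=55/2, d(BK,W)=24
iteration 2: select BK,O (d=27/2, Q=-230); attach at lengths (4, 19/2); label the merged cluster BKO
  updated: d(A,BKO)=75/4, d(BKO,C)=95/4, d(BKO,E)=79/4, d(BKO,V)=17, d(BKO,W)=89/4
iteration 3: select A,E (d=8, Q=-341/2); attach at lengths (23/8, 41/8); label the merged cluster AE
  updated: d(AE,BKO)=61/4, d(AE,C)=35/2, d(AE,V)=19, d(AE,W)=51/2
iteration 4: select AE,BKO (d=61/4, Q=-439/4); attach at lengths (179/24, 187/24); label the merged cluster ABEKO
  updated: d(ABEKO,C)=13, d(ABEKO,V)=83/8, d(ABEKO,W)=65/4
iteration 5: select ABEKO,C (d=13, Q=-541/8); attach at lengths (93/32, 323/32); label the merged cluster ABCEKO
  updated: d(ABCEKO,V)=131/16, d(ABCEKO,W)=101/8
iteration 6: select ABCEKO,V (d=131/16, Q=-573/16); attach at lengths (93/32, 169/32); label the merged cluster ABCEKOV
  updated: d(ABCEKOV,W)=311/32
iteration 7: select ABCEKOV,W (d=311/32); attach at lengths (311/64, 311/64); label the merged cluster ABCEKOVW
final tree: (((((A:23/8,E:41/8):179/24,((B:10/3,K:-1/3):4,O:19/2):187/24):93/32,C:323/32):93/32,V:169/32):311/64,W:311/64)
total length: 2261/32

2261/32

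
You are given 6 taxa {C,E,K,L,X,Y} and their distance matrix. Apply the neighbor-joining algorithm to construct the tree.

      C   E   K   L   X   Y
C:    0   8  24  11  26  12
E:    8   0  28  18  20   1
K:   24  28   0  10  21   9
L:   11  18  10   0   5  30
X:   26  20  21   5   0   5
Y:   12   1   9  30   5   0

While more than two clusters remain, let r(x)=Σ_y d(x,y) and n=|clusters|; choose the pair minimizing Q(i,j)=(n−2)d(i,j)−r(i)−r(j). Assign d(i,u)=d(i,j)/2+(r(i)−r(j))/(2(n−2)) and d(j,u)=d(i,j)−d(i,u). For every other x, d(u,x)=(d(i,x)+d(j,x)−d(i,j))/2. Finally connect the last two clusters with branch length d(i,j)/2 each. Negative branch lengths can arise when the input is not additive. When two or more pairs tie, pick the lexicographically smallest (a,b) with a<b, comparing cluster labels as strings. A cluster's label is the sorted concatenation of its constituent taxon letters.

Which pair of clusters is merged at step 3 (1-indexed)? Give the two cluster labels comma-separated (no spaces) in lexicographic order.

C,E

iteration 1: select L,X (d=5, Q=-131); attach at lengths (17/8, 23/8); label the merged cluster LX
  updated: d(C,LX)=16, d(E,LX)=33/2, d(K,LX)=13, d(LX,Y)=15
iteration 2: select K,LX (d=13, Q=-191/2); attach at lengths (35/4, 17/4); label the merged cluster KLX
  updated: d(C,KLX)=27/2, d(E,KLX)=63/4, d(KLX,Y)=11/2
iteration 3: select C,E (d=8, Q=-169/4); attach at lengths (99/16, 29/16); label the merged cluster CE
  updated: d(CE,KLX)=85/8, d(CE,Y)=5/2
iteration 4: select CE,KLX (d=85/8, Q=-149/8); attach at lengths (61/16, 109/16); label the merged cluster CEKLX
  updated: d(CEKLX,Y)=-21/16
iteration 5: select CEKLX,Y (d=-21/16); attach at lengths (-21/32, -21/32); label the merged cluster CEKLXY
final tree: (((C:99/16,E:29/16):61/16,(K:35/4,(L:17/8,X:23/8):17/4):109/16):-21/32,Y:-21/32)
total length: 565/16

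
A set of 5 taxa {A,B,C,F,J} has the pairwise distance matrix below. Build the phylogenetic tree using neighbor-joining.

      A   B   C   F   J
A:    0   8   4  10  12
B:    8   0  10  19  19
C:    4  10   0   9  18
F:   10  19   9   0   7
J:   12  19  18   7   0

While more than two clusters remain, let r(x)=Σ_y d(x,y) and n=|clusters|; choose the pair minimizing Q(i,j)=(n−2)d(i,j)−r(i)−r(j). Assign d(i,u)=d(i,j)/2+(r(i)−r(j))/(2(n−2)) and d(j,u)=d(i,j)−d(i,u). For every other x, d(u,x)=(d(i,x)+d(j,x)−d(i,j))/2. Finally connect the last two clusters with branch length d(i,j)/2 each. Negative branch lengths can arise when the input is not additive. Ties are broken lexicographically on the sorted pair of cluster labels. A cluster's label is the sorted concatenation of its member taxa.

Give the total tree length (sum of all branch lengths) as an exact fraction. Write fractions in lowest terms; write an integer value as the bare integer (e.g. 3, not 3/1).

201/8

1. join F+J (d=7, Q=-80) ⇒ FJ; edges |F|=5/3, |J|=16/3
  updated: d(A,FJ)=15/2, d(B,FJ)=31/2, d(C,FJ)=10
2. join A+FJ (d=15/2, Q=-75/2) ⇒ AFJ; edges |A|=3/8, |FJ|=57/8
  updated: d(AFJ,B)=8, d(AFJ,C)=13/4
3. join AFJ+B (d=8, Q=-85/4) ⇒ ABFJ; edges |AFJ|=5/8, |B|=59/8
  updated: d(ABFJ,C)=21/8
4. join ABFJ+C (d=21/8) ⇒ ABCFJ; edges |ABFJ|=21/16, |C|=21/16
final tree: (((A:3/8,(F:5/3,J:16/3):57/8):5/8,B:59/8):21/16,C:21/16)
total length: 201/8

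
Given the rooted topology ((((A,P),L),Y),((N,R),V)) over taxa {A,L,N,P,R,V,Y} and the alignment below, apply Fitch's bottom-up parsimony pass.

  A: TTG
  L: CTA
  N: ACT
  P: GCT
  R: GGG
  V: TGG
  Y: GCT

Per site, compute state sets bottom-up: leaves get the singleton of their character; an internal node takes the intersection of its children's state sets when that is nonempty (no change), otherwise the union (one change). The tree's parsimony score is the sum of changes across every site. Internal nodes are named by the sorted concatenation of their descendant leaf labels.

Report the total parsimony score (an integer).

AP@0: {T} ∪ {G} = {G,T} (union, +1)
ALP@0: {G,T} ∪ {C} = {C,G,T} (union, +1)
ALPY@0: {C,G,T} ∩ {G} = {G} (intersection, +0)
NR@0: {A} ∪ {G} = {A,G} (union, +1)
NRV@0: {A,G} ∪ {T} = {A,G,T} (union, +1)
ALNPRVY@0: {G} ∩ {A,G,T} = {G} (intersection, +0)
AP@1: {T} ∪ {C} = {C,T} (union, +1)
ALP@1: {C,T} ∩ {T} = {T} (intersection, +0)
ALPY@1: {T} ∪ {C} = {C,T} (union, +1)
NR@1: {C} ∪ {G} = {C,G} (union, +1)
NRV@1: {C,G} ∩ {G} = {G} (intersection, +0)
ALNPRVY@1: {C,T} ∪ {G} = {C,G,T} (union, +1)
AP@2: {G} ∪ {T} = {G,T} (union, +1)
ALP@2: {G,T} ∪ {A} = {A,G,T} (union, +1)
ALPY@2: {A,G,T} ∩ {T} = {T} (intersection, +0)
NR@2: {T} ∪ {G} = {G,T} (union, +1)
NRV@2: {G,T} ∩ {G} = {G} (intersection, +0)
ALNPRVY@2: {T} ∪ {G} = {G,T} (union, +1)
per-site changes: [4, 4, 4]; total = 12

12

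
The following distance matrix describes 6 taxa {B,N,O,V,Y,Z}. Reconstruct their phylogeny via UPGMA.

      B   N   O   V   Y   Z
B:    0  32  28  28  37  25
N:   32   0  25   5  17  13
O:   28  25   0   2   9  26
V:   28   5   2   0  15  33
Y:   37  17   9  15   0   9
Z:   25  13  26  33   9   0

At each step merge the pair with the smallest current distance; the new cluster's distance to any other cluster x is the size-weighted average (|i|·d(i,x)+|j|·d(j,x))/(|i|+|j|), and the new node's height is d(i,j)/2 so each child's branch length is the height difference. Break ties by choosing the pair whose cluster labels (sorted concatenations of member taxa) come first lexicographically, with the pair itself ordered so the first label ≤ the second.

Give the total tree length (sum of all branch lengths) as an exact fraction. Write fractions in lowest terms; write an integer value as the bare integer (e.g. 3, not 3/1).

step 1: merge (O,V) at d=2; branch lengths O→1, V→1; new cluster OV
  updated: d(B,OV)=28, d(N,OV)=15, d(OV,Y)=12, d(OV,Z)=59/2
step 2: merge (Y,Z) at d=9; branch lengths Y→9/2, Z→9/2; new cluster YZ
  updated: d(B,YZ)=31, d(N,YZ)=15, d(OV,YZ)=83/4
step 3: merge (N,OV) at d=15; branch lengths N→15/2, OV→13/2; new cluster NOV
  updated: d(B,NOV)=88/3, d(NOV,YZ)=113/6
step 4: merge (NOV,YZ) at d=113/6; branch lengths NOV→23/12, YZ→59/12; new cluster NOVYZ
  updated: d(B,NOVYZ)=30
step 5: merge (B,NOVYZ) at d=30; branch lengths B→15, NOVYZ→67/12; new cluster BNOVYZ
final tree: (B:15,((N:15/2,(O:1,V:1):13/2):23/12,(Y:9/2,Z:9/2):59/12):67/12)
total length: 629/12

629/12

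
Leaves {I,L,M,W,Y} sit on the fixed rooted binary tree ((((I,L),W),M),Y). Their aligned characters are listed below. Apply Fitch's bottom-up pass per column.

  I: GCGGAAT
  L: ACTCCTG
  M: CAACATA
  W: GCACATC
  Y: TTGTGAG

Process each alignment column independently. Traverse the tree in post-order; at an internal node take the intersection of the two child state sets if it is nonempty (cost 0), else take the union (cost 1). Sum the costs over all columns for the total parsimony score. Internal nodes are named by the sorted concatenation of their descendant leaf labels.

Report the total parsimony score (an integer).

17

site 0, node IL: I={G} ∪ L={A} → {A,G} (+1)
site 0, node ILW: IL={A,G} ∩ W={G} → {G} (+0)
site 0, node ILMW: ILW={G} ∪ M={C} → {C,G} (+1)
site 0, node ILMWY: ILMW={C,G} ∪ Y={T} → {C,G,T} (+1)
site 1, node IL: I={C} ∩ L={C} → {C} (+0)
site 1, node ILW: IL={C} ∩ W={C} → {C} (+0)
site 1, node ILMW: ILW={C} ∪ M={A} → {A,C} (+1)
site 1, node ILMWY: ILMW={A,C} ∪ Y={T} → {A,C,T} (+1)
site 2, node IL: I={G} ∪ L={T} → {G,T} (+1)
site 2, node ILW: IL={G,T} ∪ W={A} → {A,G,T} (+1)
site 2, node ILMW: ILW={A,G,T} ∩ M={A} → {A} (+0)
site 2, node ILMWY: ILMW={A} ∪ Y={G} → {A,G} (+1)
site 3, node IL: I={G} ∪ L={C} → {C,G} (+1)
site 3, node ILW: IL={C,G} ∩ W={C} → {C} (+0)
site 3, node ILMW: ILW={C} ∩ M={C} → {C} (+0)
site 3, node ILMWY: ILMW={C} ∪ Y={T} → {C,T} (+1)
site 4, node IL: I={A} ∪ L={C} → {A,C} (+1)
site 4, node ILW: IL={A,C} ∩ W={A} → {A} (+0)
site 4, node ILMW: ILW={A} ∩ M={A} → {A} (+0)
site 4, node ILMWY: ILMW={A} ∪ Y={G} → {A,G} (+1)
site 5, node IL: I={A} ∪ L={T} → {A,T} (+1)
site 5, node ILW: IL={A,T} ∩ W={T} → {T} (+0)
site 5, node ILMW: ILW={T} ∩ M={T} → {T} (+0)
site 5, node ILMWY: ILMW={T} ∪ Y={A} → {A,T} (+1)
site 6, node IL: I={T} ∪ L={G} → {G,T} (+1)
site 6, node ILW: IL={G,T} ∪ W={C} → {C,G,T} (+1)
site 6, node ILMW: ILW={C,G,T} ∪ M={A} → {A,C,G,T} (+1)
site 6, node ILMWY: ILMW={A,C,G,T} ∩ Y={G} → {G} (+0)
per-site changes: [3, 2, 3, 2, 2, 2, 3]; total = 17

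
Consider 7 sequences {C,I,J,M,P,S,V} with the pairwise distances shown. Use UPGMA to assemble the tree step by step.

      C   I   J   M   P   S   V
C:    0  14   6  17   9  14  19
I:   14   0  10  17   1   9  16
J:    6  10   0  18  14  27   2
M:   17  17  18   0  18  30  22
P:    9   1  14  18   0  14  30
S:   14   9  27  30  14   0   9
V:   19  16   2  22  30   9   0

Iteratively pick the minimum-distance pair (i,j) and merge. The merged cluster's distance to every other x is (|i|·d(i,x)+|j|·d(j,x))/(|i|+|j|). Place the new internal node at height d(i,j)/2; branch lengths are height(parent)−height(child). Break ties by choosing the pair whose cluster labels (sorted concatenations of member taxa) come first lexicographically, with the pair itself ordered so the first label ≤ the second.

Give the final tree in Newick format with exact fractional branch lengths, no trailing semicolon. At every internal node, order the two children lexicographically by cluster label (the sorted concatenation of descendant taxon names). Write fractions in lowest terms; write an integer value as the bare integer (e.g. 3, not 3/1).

((((C:23/4,(I:1/2,P:1/2):21/4):5/12,S:37/6):97/48,(J:1,V:1):115/16):95/48,M:61/6)

iteration 1: select I,P (d=1); attach at lengths (1/2, 1/2); label the merged cluster IP
  updated: d(C,IP)=23/2, d(IP,J)=12, d(IP,M)=35/2, d(IP,S)=23/2, d(IP,V)=23
iteration 2: select J,V (d=2); attach at lengths (1, 1); label the merged cluster JV
  updated: d(C,JV)=25/2, d(IP,JV)=35/2, d(JV,M)=20, d(JV,S)=18
iteration 3: select C,IP (d=23/2); attach at lengths (23/4, 21/4); label the merged cluster CIP
  updated: d(CIP,JV)=95/6, d(CIP,M)=52/3, d(CIP,S)=37/3
iteration 4: select CIP,S (d=37/3); attach at lengths (5/12, 37/6); label the merged cluster CIPS
  updated: d(CIPS,JV)=131/8, d(CIPS,M)=41/2
iteration 5: select CIPS,JV (d=131/8); attach at lengths (97/48, 115/16); label the merged cluster CIJPSV
  updated: d(CIJPSV,M)=61/3
iteration 6: select CIJPSV,M (d=61/3); attach at lengths (95/48, 61/6); label the merged cluster CIJMPSV
final tree: ((((C:23/4,(I:1/2,P:1/2):21/4):5/12,S:37/6):97/48,(J:1,V:1):115/16):95/48,M:61/6)
total length: 671/16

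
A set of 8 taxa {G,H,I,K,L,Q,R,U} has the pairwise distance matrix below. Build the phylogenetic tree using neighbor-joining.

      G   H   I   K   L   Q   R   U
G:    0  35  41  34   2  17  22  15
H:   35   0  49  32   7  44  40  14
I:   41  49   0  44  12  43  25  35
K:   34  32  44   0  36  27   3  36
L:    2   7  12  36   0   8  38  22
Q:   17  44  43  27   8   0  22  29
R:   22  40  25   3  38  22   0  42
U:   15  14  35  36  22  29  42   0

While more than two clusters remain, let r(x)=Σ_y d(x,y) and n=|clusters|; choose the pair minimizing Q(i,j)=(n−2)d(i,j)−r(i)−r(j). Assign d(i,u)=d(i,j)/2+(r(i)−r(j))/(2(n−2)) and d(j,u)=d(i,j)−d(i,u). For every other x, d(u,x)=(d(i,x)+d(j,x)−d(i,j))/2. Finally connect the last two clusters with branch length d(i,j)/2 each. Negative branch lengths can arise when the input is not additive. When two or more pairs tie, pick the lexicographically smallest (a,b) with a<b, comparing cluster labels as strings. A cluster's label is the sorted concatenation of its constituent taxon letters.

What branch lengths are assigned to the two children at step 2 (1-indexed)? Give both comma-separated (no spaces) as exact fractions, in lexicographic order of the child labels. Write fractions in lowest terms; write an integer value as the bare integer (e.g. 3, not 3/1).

iteration 1: select K,R (d=3, Q=-386); attach at lengths (19/6, -1/6); label the merged cluster KR
  updated: d(G,KR)=53/2, d(H,KR)=69/2, d(I,KR)=33, d(KR,L)=71/2, d(KR,Q)=23, d(KR,U)=75/2
iteration 2: select H,U (d=14, Q=-266); attach at lengths (101/10, 39/10); label the merged cluster HU
  updated: d(G,HU)=18, d(HU,I)=35, d(HU,KR)=29, d(HU,L)=15/2, d(HU,Q)=59/2
iteration 3: select I,L (d=12, Q=-181); attach at lengths (147/8, -51/8); label the merged cluster IL
  updated: d(G,IL)=31/2, d(HU,IL)=61/4, d(IL,KR)=113/4, d(IL,Q)=39/2
iteration 4: select KR,Q (d=23, Q=-507/4); attach at lengths (347/24, 205/24); label the merged cluster KQR
  updated: d(G,KQR)=41/4, d(HU,KQR)=71/4, d(IL,KQR)=99/8
iteration 5: select G,KQR (d=41/4, Q=-509/8); attach at lengths (191/32, 137/32); label the merged cluster GKQR
  updated: d(GKQR,HU)=51/4, d(GKQR,IL)=141/16
iteration 6: select GKQR,HU (d=51/4, Q=-589/16); attach at lengths (101/32, 307/32); label the merged cluster GHKQRU
  updated: d(GHKQRU,IL)=181/32
iteration 7: select GHKQRU,IL (d=181/32); attach at lengths (181/64, 181/64); label the merged cluster GHIKLQRU
final tree: (((G:191/32,((K:19/6,R:-1/6):347/24,Q:205/24):137/32):101/32,(H:101/10,U:39/10):307/32):181/64,(I:147/8,L:-51/8):181/64)
total length: 2581/32

101/10,39/10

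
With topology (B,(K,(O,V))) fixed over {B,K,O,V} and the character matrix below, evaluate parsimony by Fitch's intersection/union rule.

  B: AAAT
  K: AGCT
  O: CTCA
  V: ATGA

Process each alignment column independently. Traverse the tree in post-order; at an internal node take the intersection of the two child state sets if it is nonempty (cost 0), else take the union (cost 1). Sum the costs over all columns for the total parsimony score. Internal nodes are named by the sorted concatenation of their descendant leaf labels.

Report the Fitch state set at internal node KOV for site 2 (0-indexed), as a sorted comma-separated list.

OV@0: {C} ∪ {A} = {A,C} (union, +1)
KOV@0: {A} ∩ {A,C} = {A} (intersection, +0)
BKOV@0: {A} ∩ {A} = {A} (intersection, +0)
OV@1: {T} ∩ {T} = {T} (intersection, +0)
KOV@1: {G} ∪ {T} = {G,T} (union, +1)
BKOV@1: {A} ∪ {G,T} = {A,G,T} (union, +1)
OV@2: {C} ∪ {G} = {C,G} (union, +1)
KOV@2: {C} ∩ {C,G} = {C} (intersection, +0)
BKOV@2: {A} ∪ {C} = {A,C} (union, +1)
OV@3: {A} ∩ {A} = {A} (intersection, +0)
KOV@3: {T} ∪ {A} = {A,T} (union, +1)
BKOV@3: {T} ∩ {A,T} = {T} (intersection, +0)
per-site changes: [1, 2, 2, 1]; total = 6

C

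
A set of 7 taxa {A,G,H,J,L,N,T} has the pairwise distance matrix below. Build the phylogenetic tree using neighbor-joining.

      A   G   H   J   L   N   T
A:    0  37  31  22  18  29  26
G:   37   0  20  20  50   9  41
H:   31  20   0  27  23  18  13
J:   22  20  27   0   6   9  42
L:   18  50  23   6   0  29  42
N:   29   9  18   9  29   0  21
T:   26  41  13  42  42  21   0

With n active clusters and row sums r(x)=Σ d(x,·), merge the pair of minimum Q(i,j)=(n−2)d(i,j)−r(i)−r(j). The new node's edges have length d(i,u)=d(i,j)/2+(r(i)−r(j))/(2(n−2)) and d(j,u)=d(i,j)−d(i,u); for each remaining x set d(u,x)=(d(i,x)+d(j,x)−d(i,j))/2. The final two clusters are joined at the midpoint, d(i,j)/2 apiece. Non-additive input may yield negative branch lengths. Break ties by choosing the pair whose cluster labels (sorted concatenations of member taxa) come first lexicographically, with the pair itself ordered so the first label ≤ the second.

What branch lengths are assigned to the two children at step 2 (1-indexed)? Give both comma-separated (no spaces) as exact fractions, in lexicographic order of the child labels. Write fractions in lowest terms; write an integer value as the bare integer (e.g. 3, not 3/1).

41/4,27/4

step 1: merge (J,L) at d=6, Q=-264; branch lengths J→-6/5, L→36/5; new cluster JL
  updated: d(A,JL)=17, d(G,JL)=32, d(H,JL)=22, d(JL,N)=16, d(JL,T)=39
step 2: merge (A,JL) at d=17, Q=-198; branch lengths A→41/4, JL→27/4; new cluster AJL
  updated: d(AJL,G)=26, d(AJL,H)=18, d(AJL,N)=14, d(AJL,T)=24
step 3: merge (G,N) at d=9, Q=-131; branch lengths G→61/6, N→-7/6; new cluster GN
  updated: d(AJL,GN)=31/2, d(GN,H)=29/2, d(GN,T)=53/2
step 4: merge (AJL,GN) at d=31/2, Q=-83; branch lengths AJL→8, GN→15/2; new cluster AGJLN
  updated: d(AGJLN,H)=17/2, d(AGJLN,T)=35/2
step 5: merge (AGJLN,H) at d=17/2, Q=-39; branch lengths AGJLN→13/2, H→2; new cluster AGHJLN
  updated: d(AGHJLN,T)=11
step 6: merge (AGHJLN,T) at d=11; branch lengths AGHJLN→11/2, T→11/2; new cluster AGHJLNT
final tree: ((((A:41/4,(J:-6/5,L:36/5):27/4):8,(G:61/6,N:-7/6):15/2):13/2,H:2):11/2,T:11/2)
total length: 67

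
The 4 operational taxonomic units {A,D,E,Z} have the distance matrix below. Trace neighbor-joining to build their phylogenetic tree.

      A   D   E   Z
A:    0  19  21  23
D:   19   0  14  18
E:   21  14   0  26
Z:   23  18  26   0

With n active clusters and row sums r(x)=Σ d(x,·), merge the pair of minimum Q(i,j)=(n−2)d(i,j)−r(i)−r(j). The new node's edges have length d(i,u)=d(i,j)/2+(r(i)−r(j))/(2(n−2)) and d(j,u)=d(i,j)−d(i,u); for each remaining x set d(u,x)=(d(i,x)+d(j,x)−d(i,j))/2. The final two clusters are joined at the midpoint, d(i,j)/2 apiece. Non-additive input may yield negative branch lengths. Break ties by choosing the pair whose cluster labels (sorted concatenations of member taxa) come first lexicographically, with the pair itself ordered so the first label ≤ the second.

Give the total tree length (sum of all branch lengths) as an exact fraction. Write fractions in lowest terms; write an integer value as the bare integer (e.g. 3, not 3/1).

iteration 1: select A,Z (d=23, Q=-84); attach at lengths (21/2, 25/2); label the merged cluster AZ
  updated: d(AZ,D)=7, d(AZ,E)=12
iteration 2: select AZ,D (d=7, Q=-33); attach at lengths (5/2, 9/2); label the merged cluster ADZ
  updated: d(ADZ,E)=19/2
iteration 3: select ADZ,E (d=19/2); attach at lengths (19/4, 19/4); label the merged cluster ADEZ
final tree: (((A:21/2,Z:25/2):5/2,D:9/2):19/4,E:19/4)
total length: 79/2

79/2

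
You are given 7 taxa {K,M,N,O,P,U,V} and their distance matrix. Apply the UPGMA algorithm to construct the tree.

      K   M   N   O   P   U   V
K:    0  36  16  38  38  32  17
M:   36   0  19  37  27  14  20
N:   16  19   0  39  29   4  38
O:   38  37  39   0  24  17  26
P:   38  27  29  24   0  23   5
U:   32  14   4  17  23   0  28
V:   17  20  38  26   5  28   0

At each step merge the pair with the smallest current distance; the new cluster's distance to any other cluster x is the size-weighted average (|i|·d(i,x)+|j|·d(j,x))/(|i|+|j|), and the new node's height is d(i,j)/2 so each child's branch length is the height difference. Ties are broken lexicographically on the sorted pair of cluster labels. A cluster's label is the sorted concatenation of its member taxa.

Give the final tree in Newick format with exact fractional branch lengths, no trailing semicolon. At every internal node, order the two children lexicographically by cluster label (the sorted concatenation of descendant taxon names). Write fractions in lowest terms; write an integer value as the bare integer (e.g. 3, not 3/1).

((K:14,(M:33/4,(N:2,U:2):25/4):23/4):5/8,(O:25/2,(P:5/2,V:5/2):10):17/8)

1. join N+U (d=4) ⇒ NU; edges |N|=2, |U|=2
  updated: d(K,NU)=24, d(M,NU)=33/2, d(NU,O)=28, d(NU,P)=26, d(NU,V)=33
2. join P+V (d=5) ⇒ PV; edges |P|=5/2, |V|=5/2
  updated: d(K,PV)=55/2, d(M,PV)=47/2, d(NU,PV)=59/2, d(O,PV)=25
3. join M+NU (d=33/2) ⇒ MNU; edges |M|=33/4, |NU|=25/4
  updated: d(K,MNU)=28, d(MNU,O)=31, d(MNU,PV)=55/2
4. join O+PV (d=25) ⇒ OPV; edges |O|=25/2, |PV|=10
  updated: d(K,OPV)=31, d(MNU,OPV)=86/3
5. join K+MNU (d=28) ⇒ KMNU; edges |K|=14, |MNU|=23/4
  updated: d(KMNU,OPV)=117/4
6. join KMNU+OPV (d=117/4) ⇒ KMNOPUV; edges |KMNU|=5/8, |OPV|=17/8
final tree: ((K:14,(M:33/4,(N:2,U:2):25/4):23/4):5/8,(O:25/2,(P:5/2,V:5/2):10):17/8)
total length: 137/2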